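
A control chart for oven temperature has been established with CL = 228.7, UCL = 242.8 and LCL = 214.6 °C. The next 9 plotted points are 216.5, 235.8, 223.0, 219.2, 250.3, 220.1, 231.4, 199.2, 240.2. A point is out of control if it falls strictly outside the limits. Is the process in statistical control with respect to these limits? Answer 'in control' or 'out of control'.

out of control

Compare each point to [214.6, 242.8]: sample 5 = 250.3 > UCL; sample 8 = 199.2 < LCL.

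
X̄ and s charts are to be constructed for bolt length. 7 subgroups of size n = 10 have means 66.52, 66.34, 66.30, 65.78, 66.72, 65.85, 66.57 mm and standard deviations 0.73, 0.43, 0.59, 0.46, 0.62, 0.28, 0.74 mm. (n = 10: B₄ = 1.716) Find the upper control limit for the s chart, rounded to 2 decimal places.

s̄ = (0.73 + 0.43 + 0.59 + 0.46 + 0.62 + 0.28 + 0.74) / 7 = 0.5500
UCL_s = B₄·s̄ = 1.716 × 0.5500 = 0.9438

0.94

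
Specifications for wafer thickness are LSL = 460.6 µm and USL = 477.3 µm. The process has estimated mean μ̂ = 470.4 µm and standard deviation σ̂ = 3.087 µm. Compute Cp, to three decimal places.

0.902

Cp = (USL − LSL) / (6σ̂) = (477.3 − 460.6) / (6 × 3.087) = 16.7000 / 18.5220 = 0.9016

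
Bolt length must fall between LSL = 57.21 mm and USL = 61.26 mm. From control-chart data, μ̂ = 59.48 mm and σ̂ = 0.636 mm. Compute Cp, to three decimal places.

Cp = (USL − LSL) / (6σ̂) = (61.26 − 57.21) / (6 × 0.636) = 4.0500 / 3.8160 = 1.0613

1.061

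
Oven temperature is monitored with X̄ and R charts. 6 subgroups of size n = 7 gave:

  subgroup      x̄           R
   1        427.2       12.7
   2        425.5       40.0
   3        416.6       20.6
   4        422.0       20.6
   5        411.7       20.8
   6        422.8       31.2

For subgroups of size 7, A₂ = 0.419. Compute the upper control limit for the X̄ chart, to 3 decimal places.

X̄̄ = (427.2 + 425.5 + 416.6 + 422.0 + 411.7 + 422.8) / 6 = 2525.8000 / 6 = 420.9667
R̄ = (12.7 + 40.0 + 20.6 + 20.6 + 20.8 + 31.2) / 6 = 145.9000 / 6 = 24.3167
UCL = X̄̄ + A₂·R̄ = 420.9667 + 0.419 × 24.3167 = 431.1554

431.155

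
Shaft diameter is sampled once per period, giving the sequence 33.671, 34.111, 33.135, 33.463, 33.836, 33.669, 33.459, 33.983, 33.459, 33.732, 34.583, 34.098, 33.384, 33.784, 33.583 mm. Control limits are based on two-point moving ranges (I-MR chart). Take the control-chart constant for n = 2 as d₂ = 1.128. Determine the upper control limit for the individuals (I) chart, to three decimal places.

34.958

X̄ = (33.671 + 34.111 + 33.135 + 33.463 + 33.836 + 33.669 + 33.459 + 33.983 + 33.459 + 33.732 + 34.583 + 34.098 + 33.384 + 33.784 + 33.583) / 15 = 33.7300
Moving ranges: 0.440, 0.976, 0.328, 0.373, 0.167, 0.210, 0.524, 0.524, 0.273, 0.851, 0.485, 0.714, 0.400, 0.201; M̄R̄ = 6.4660 / 14 = 0.4619
UCL = X̄ + 3·M̄R̄/d₂ = 33.7300 + 3 × 0.4619 / 1.128 = 34.9583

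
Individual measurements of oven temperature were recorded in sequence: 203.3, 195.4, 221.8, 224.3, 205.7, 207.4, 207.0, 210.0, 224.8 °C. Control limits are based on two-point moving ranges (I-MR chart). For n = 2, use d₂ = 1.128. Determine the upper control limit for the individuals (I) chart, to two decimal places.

236.11

X̄ = (203.3 + 195.4 + 221.8 + 224.3 + 205.7 + 207.4 + 207.0 + 210.0 + 224.8) / 9 = 211.0778
Moving ranges: 7.9, 26.4, 2.5, 18.6, 1.7, 0.4, 3.0, 14.8; M̄R̄ = 75.3000 / 8 = 9.4125
UCL = X̄ + 3·M̄R̄/d₂ = 211.0778 + 3 × 9.4125 / 1.128 = 236.1110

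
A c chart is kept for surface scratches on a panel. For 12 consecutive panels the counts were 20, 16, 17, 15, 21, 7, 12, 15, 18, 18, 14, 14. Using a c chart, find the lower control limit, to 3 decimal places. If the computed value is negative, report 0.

3.741

c̄ = (20 + 16 + 17 + 15 + 21 + 7 + 12 + 15 + 18 + 18 + 14 + 14) / 12 = 187 / 12 = 15.5833
LCL = c̄ − 3√c̄ = 15.5833 − 3 × 3.9476 = 3.7406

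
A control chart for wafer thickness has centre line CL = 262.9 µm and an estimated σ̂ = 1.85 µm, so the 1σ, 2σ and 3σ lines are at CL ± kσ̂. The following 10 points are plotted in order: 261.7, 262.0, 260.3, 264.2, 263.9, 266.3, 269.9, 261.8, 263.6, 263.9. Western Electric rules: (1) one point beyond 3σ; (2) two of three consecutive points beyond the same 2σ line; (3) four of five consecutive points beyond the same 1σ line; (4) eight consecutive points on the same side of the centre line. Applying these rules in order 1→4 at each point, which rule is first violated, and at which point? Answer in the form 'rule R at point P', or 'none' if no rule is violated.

rule 1 at point 7

Zone of each point (C = within 1σ̂, B = 1σ̂–2σ̂, A = 2σ̂–3σ̂, * = beyond 3σ̂; sign = side of CL): 1:-C, 2:-C, 3:-B, 4:+C, 5:+C, 6:+B, 7:+*, 8:-C, 9:+C, 10:+C
Rule 1 (one point beyond the 3σ limits) is satisfied at point 7.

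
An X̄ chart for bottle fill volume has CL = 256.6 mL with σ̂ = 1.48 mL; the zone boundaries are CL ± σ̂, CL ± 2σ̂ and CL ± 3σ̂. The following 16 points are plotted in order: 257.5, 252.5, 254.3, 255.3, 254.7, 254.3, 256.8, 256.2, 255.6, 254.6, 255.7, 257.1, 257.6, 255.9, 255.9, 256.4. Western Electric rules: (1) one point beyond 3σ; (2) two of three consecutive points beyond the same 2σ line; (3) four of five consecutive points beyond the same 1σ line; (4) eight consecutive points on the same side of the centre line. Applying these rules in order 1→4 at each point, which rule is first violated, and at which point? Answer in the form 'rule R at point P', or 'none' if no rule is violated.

rule 3 at point 6

Zone of each point (C = within 1σ̂, B = 1σ̂–2σ̂, A = 2σ̂–3σ̂, * = beyond 3σ̂; sign = side of CL): 1:+C, 2:-A, 3:-B, 4:-C, 5:-B, 6:-B, 7:+C, 8:-C, 9:-C, 10:-B, 11:-C, 12:+C, 13:+C, 14:-C, 15:-C, 16:-C
Rule 3 (four of five consecutive points beyond the same 1σ limit) is satisfied at point 6.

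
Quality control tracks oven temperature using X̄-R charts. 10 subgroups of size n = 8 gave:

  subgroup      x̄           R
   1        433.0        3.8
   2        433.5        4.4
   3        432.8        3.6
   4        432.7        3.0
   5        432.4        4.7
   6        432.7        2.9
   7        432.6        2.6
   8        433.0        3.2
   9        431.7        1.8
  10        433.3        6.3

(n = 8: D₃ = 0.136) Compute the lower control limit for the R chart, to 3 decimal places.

0.494

R̄ = (3.8 + 4.4 + 3.6 + 3.0 + 4.7 + 2.9 + 2.6 + 3.2 + 1.8 + 6.3) / 10 = 36.3000 / 10 = 3.6300
LCL_R = D₃·R̄ = 0.136 × 3.6300 = 0.4937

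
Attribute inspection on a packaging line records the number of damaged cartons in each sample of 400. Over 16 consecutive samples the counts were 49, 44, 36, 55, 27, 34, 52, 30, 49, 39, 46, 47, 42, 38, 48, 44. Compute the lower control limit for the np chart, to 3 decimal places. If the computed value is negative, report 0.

p̄ = Σdᵢ / (k·n) = 680 / (16 × 400) = 0.10625
LCL = np̄ − 3·√(np̄(1−p̄)) = 42.5000 − 3 × 6.1631 = 24.0106

24.011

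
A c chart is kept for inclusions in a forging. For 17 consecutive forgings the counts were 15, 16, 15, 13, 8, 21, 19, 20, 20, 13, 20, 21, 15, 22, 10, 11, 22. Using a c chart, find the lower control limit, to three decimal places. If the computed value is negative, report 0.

4.332

c̄ = (15 + 16 + 15 + 13 + 8 + 21 + 19 + 20 + 20 + 13 + 20 + 21 + 15 + 22 + 10 + 11 + 22) / 17 = 281 / 17 = 16.5294
LCL = c̄ − 3√c̄ = 16.5294 − 3 × 4.0656 = 4.3325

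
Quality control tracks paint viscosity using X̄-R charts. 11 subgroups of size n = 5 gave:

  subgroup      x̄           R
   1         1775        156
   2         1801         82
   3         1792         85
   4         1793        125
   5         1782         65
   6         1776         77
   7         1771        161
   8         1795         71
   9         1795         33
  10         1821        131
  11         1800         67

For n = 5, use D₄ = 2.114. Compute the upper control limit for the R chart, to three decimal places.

202.367

R̄ = (156 + 82 + 85 + 125 + 65 + 77 + 161 + 71 + 33 + 131 + 67) / 11 = 1053.0000 / 11 = 95.7273
UCL_R = D₄·R̄ = 2.114 × 95.7273 = 202.3675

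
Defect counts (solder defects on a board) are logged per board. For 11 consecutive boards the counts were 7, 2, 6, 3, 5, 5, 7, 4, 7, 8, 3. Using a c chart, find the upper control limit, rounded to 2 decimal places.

c̄ = (7 + 2 + 6 + 3 + 5 + 5 + 7 + 4 + 7 + 8 + 3) / 11 = 57 / 11 = 5.1818
UCL = c̄ + 3√c̄ = 5.1818 + 3 × √5.1818 = 5.1818 + 3 × 2.2764 = 12.0109

12.01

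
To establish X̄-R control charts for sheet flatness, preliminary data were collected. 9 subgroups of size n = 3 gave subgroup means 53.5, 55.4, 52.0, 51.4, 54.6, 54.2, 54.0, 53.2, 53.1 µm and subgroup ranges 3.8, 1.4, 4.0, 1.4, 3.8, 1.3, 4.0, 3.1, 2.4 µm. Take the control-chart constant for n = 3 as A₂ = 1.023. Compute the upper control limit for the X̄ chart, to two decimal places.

X̄̄ = (53.5 + 55.4 + 52.0 + 51.4 + 54.6 + 54.2 + 54.0 + 53.2 + 53.1) / 9 = 481.4000 / 9 = 53.4889
R̄ = (3.8 + 1.4 + 4.0 + 1.4 + 3.8 + 1.3 + 4.0 + 3.1 + 2.4) / 9 = 25.2000 / 9 = 2.8000
UCL = X̄̄ + A₂·R̄ = 53.4889 + 1.023 × 2.8000 = 56.3533

56.35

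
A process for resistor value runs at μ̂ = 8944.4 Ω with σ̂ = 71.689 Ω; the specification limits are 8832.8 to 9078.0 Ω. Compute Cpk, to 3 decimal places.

Cpu = (USL − μ̂) / (3σ̂) = (9078.0 − 8944.4) / (3 × 71.689) = 0.6212; Cpl = (μ̂ − LSL) / (3σ̂) = (8944.4 − 8832.8) / (3 × 71.689) = 0.5189; Cpk = min(Cpu, Cpl) = 0.5189

0.519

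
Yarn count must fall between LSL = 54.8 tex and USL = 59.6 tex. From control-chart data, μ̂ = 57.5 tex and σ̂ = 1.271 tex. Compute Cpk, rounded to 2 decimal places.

0.55

Cpu = (USL − μ̂) / (3σ̂) = (59.6 − 57.5) / (3 × 1.271) = 0.5507; Cpl = (μ̂ − LSL) / (3σ̂) = (57.5 − 54.8) / (3 × 1.271) = 0.7081; Cpk = min(Cpu, Cpl) = 0.5507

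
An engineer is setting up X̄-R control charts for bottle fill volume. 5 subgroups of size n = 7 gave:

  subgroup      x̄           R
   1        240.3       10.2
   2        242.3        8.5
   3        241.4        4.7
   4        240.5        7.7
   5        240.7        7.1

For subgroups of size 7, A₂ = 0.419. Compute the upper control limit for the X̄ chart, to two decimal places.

244.24

X̄̄ = (240.3 + 242.3 + 241.4 + 240.5 + 240.7) / 5 = 1205.2000 / 5 = 241.0400
R̄ = (10.2 + 8.5 + 4.7 + 7.7 + 7.1) / 5 = 38.2000 / 5 = 7.6400
UCL = X̄̄ + A₂·R̄ = 241.0400 + 0.419 × 7.6400 = 244.2412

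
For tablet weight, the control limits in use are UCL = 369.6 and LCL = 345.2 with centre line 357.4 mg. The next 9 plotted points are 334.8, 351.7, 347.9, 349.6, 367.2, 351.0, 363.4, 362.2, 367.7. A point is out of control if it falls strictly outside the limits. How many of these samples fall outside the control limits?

Compare each point to [345.2, 369.6]: sample 1 = 334.8 < LCL.

1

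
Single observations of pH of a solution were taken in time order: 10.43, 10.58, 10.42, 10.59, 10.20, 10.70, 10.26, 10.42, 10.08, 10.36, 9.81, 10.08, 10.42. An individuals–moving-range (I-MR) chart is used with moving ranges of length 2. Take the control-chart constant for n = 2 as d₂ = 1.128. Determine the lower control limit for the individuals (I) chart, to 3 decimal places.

X̄ = (10.43 + 10.58 + 10.42 + 10.59 + 10.20 + 10.70 + 10.26 + 10.42 + 10.08 + 10.36 + 9.81 + 10.08 + 10.42) / 13 = 10.3346
Moving ranges: 0.15, 0.16, 0.17, 0.39, 0.50, 0.44, 0.16, 0.34, 0.28, 0.55, 0.27, 0.34; M̄R̄ = 3.7500 / 12 = 0.3125
LCL = X̄ − 3·M̄R̄/d₂ = 10.3346 − 3 × 0.3125 / 1.128 = 9.5035

9.503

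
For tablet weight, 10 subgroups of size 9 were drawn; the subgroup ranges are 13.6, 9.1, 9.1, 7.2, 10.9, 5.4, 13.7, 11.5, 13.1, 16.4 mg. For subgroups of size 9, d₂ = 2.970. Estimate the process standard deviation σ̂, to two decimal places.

3.70

R̄ = (13.6 + 9.1 + 9.1 + 7.2 + 10.9 + 5.4 + 13.7 + 11.5 + 13.1 + 16.4) / 10 = 11.0000
σ̂ = R̄ / d₂ = 11.0000 / 2.970 = 3.7037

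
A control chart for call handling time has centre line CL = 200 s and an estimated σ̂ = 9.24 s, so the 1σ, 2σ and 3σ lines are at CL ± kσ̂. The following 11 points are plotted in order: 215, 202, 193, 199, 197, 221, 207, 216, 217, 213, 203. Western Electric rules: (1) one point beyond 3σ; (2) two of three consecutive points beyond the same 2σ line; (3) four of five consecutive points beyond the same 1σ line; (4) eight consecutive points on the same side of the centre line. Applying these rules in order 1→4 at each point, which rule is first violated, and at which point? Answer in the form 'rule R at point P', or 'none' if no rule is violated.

rule 3 at point 10

Zone of each point (C = within 1σ̂, B = 1σ̂–2σ̂, A = 2σ̂–3σ̂, * = beyond 3σ̂; sign = side of CL): 1:+B, 2:+C, 3:-C, 4:-C, 5:-C, 6:+A, 7:+C, 8:+B, 9:+B, 10:+B, 11:+C
Rule 3 (four of five consecutive points beyond the same 1σ limit) is satisfied at point 10.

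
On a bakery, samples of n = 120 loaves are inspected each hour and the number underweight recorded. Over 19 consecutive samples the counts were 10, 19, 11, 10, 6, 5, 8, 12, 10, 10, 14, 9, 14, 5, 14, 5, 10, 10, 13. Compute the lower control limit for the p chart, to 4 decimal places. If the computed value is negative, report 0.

0.0089

p̄ = Σdᵢ / (k·n) = 195 / (19 × 120) = 0.08553
LCL = p̄ − 3·√(p̄(1−p̄)/n) = 0.08553 − 3 × 0.02553 = 0.00894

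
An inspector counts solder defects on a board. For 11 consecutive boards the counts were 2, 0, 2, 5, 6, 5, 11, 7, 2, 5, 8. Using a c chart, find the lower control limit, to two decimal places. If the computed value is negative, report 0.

0.00

c̄ = (2 + 0 + 2 + 5 + 6 + 5 + 11 + 7 + 2 + 5 + 8) / 11 = 53 / 11 = 4.8182
LCL = c̄ − 3√c̄ = 4.8182 − 3 × 2.1950 = -1.7669 → 0 (cannot be negative)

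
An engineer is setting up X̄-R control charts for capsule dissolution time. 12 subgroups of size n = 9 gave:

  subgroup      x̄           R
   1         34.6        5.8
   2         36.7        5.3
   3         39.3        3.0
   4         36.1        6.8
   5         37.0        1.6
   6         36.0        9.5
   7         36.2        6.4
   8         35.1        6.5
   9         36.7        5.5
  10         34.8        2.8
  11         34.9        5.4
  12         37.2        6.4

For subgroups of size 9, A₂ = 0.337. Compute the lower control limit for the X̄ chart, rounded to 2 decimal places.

X̄̄ = (34.6 + 36.7 + 39.3 + 36.1 + 37.0 + 36.0 + 36.2 + 35.1 + 36.7 + 34.8 + 34.9 + 37.2) / 12 = 434.6000 / 12 = 36.2167
R̄ = (5.8 + 5.3 + 3.0 + 6.8 + 1.6 + 9.5 + 6.4 + 6.5 + 5.5 + 2.8 + 5.4 + 6.4) / 12 = 65.0000 / 12 = 5.4167
LCL = X̄̄ − A₂·R̄ = 36.2167 − 0.337 × 5.4167 = 34.3912

34.39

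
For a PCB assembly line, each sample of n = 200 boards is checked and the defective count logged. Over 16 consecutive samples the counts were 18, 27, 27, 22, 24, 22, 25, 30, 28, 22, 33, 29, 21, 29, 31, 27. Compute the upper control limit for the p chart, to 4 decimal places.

0.2010

p̄ = Σdᵢ / (k·n) = 415 / (16 × 200) = 0.12969
UCL = p̄ + 3·√(p̄(1−p̄)/n) = 0.12969 + 3 × √(0.12969×0.87031/200) = 0.12969 + 3 × 0.02376 = 0.20096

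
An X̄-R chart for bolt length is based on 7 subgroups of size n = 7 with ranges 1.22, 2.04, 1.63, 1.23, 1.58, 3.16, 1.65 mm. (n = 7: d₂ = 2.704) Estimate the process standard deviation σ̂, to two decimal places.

0.66

R̄ = (1.22 + 2.04 + 1.63 + 1.23 + 1.58 + 3.16 + 1.65) / 7 = 1.7871
σ̂ = R̄ / d₂ = 1.7871 / 2.704 = 0.6609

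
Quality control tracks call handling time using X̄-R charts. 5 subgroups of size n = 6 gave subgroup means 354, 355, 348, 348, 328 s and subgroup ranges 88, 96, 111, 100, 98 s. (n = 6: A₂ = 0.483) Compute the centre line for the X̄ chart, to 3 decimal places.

346.600

X̄̄ = (354 + 355 + 348 + 348 + 328) / 5 = 1733.0000 / 5 = 346.6000
CL = X̄̄ = 346.6000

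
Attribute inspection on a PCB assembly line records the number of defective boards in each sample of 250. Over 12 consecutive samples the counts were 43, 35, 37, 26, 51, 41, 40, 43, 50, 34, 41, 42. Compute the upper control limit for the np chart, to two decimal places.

57.68

p̄ = Σdᵢ / (k·n) = 483 / (12 × 250) = 0.16100
UCL = np̄ + 3·√(np̄(1−p̄)) = 40.2500 + 3 × √(40.2500×0.83900) = 40.2500 + 3 × 5.8112 = 57.6835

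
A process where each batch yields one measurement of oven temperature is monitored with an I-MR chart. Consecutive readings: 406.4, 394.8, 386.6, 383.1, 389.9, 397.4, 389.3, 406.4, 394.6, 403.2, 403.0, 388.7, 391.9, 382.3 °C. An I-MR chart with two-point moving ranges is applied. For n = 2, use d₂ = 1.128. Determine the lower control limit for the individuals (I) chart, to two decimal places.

X̄ = (406.4 + 394.8 + 386.6 + 383.1 + 389.9 + 397.4 + 389.3 + 406.4 + 394.6 + 403.2 + 403.0 + 388.7 + 391.9 + 382.3) / 14 = 394.1143
Moving ranges: 11.6, 8.2, 3.5, 6.8, 7.5, 8.1, 17.1, 11.8, 8.6, 0.2, 14.3, 3.2, 9.6; M̄R̄ = 110.5000 / 13 = 8.5000
LCL = X̄ − 3·M̄R̄/d₂ = 394.1143 − 3 × 8.5000 / 1.128 = 371.5079

371.51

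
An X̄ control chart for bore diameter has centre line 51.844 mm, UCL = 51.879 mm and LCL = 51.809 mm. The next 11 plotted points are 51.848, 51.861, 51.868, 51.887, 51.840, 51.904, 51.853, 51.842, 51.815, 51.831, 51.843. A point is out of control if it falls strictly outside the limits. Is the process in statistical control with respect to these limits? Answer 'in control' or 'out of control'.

out of control

Compare each point to [51.809, 51.879]: sample 4 = 51.887 > UCL; sample 6 = 51.904 > UCL.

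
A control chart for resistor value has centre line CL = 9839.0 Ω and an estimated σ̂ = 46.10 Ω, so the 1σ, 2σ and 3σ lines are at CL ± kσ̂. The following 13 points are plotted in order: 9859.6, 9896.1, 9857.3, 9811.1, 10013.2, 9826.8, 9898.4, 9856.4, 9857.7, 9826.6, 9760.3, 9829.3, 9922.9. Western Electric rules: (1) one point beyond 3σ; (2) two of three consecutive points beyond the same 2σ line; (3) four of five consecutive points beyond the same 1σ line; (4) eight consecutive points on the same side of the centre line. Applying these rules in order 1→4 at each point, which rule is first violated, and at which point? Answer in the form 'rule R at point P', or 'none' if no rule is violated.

Zone of each point (C = within 1σ̂, B = 1σ̂–2σ̂, A = 2σ̂–3σ̂, * = beyond 3σ̂; sign = side of CL): 1:+C, 2:+B, 3:+C, 4:-C, 5:+*, 6:-C, 7:+B, 8:+C, 9:+C, 10:-C, 11:-B, 12:-C, 13:+B
Rule 1 (one point beyond the 3σ limits) is satisfied at point 5.

rule 1 at point 5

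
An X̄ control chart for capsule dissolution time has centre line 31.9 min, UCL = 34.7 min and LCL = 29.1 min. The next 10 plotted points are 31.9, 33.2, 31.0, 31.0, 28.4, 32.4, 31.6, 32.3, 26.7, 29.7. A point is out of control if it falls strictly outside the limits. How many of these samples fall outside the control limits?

Compare each point to [29.1, 34.7]: sample 5 = 28.4 < LCL; sample 9 = 26.7 < LCL.

2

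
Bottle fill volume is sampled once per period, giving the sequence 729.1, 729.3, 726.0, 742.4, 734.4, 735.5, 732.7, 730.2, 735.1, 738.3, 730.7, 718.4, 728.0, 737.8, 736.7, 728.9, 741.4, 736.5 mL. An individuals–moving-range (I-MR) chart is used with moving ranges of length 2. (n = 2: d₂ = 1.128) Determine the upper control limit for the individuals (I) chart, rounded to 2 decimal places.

X̄ = (729.1 + 729.3 + 726.0 + 742.4 + 734.4 + 735.5 + 732.7 + 730.2 + 735.1 + 738.3 + 730.7 + 718.4 + 728.0 + 737.8 + 736.7 + 728.9 + 741.4 + 736.5) / 18 = 732.8556
Moving ranges: 0.2, 3.3, 16.4, 8.0, 1.1, 2.8, 2.5, 4.9, 3.2, 7.6, 12.3, 9.6, 9.8, 1.1, 7.8, 12.5, 4.9; M̄R̄ = 108.0000 / 17 = 6.3529
UCL = X̄ + 3·M̄R̄/d₂ = 732.8556 + 3 × 6.3529 / 1.128 = 749.7517

749.75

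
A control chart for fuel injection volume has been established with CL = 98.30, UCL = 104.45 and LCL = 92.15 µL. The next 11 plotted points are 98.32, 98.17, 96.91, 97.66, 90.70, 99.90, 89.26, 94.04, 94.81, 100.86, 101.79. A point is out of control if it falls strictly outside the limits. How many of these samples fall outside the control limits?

2

Compare each point to [92.15, 104.45]: sample 5 = 90.70 < LCL; sample 7 = 89.26 < LCL.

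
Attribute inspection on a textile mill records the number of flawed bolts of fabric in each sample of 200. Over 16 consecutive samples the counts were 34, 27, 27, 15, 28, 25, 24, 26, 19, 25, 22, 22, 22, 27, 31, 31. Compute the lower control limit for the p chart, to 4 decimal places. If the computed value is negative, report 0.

0.0560

p̄ = Σdᵢ / (k·n) = 405 / (16 × 200) = 0.12656
LCL = p̄ − 3·√(p̄(1−p̄)/n) = 0.12656 − 3 × 0.02351 = 0.05603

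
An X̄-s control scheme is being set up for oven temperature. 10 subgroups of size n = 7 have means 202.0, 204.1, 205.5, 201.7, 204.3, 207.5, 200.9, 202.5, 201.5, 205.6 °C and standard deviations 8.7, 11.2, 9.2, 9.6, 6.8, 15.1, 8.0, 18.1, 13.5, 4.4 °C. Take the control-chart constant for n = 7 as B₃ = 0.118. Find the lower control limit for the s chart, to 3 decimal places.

1.234

s̄ = (8.7 + 11.2 + 9.2 + 9.6 + 6.8 + 15.1 + 8.0 + 18.1 + 13.5 + 4.4) / 10 = 10.4600
LCL_s = B₃·s̄ = 0.118 × 10.4600 = 1.2343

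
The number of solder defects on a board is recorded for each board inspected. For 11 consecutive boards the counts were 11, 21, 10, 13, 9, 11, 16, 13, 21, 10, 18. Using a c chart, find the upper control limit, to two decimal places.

25.10

c̄ = (11 + 21 + 10 + 13 + 9 + 11 + 16 + 13 + 21 + 10 + 18) / 11 = 153 / 11 = 13.9091
UCL = c̄ + 3√c̄ = 13.9091 + 3 × √13.9091 = 13.9091 + 3 × 3.7295 = 25.0976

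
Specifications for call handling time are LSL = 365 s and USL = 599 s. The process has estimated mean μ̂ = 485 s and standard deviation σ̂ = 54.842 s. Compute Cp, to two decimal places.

0.71

Cp = (USL − LSL) / (6σ̂) = (599 − 365) / (6 × 54.842) = 234.0000 / 329.0520 = 0.7111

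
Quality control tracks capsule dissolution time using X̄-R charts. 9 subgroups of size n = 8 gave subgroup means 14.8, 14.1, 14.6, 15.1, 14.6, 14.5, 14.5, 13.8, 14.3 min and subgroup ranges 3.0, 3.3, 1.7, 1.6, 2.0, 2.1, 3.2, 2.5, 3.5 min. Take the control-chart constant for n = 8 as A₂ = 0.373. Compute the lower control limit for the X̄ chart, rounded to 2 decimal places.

13.53

X̄̄ = (14.8 + 14.1 + 14.6 + 15.1 + 14.6 + 14.5 + 14.5 + 13.8 + 14.3) / 9 = 130.3000 / 9 = 14.4778
R̄ = (3.0 + 3.3 + 1.7 + 1.6 + 2.0 + 2.1 + 3.2 + 2.5 + 3.5) / 9 = 22.9000 / 9 = 2.5444
LCL = X̄̄ − A₂·R̄ = 14.4778 − 0.373 × 2.5444 = 13.5287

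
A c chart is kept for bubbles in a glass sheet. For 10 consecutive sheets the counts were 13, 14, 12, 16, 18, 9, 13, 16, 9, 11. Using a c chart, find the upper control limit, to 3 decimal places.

23.958

c̄ = (13 + 14 + 12 + 16 + 18 + 9 + 13 + 16 + 9 + 11) / 10 = 131 / 10 = 13.1000
UCL = c̄ + 3√c̄ = 13.1000 + 3 × √13.1000 = 13.1000 + 3 × 3.6194 = 23.9582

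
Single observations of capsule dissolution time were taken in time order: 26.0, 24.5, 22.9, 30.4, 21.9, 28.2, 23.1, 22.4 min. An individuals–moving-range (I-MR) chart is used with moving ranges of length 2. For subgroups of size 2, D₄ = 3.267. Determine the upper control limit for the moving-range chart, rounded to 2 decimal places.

14.56

Moving ranges: 1.5, 1.6, 7.5, 8.5, 6.3, 5.1, 0.7; M̄R̄ = 31.2000 / 7 = 4.4571
UCL_MR = D₄·M̄R̄ = 3.267 × 4.4571 = 14.5615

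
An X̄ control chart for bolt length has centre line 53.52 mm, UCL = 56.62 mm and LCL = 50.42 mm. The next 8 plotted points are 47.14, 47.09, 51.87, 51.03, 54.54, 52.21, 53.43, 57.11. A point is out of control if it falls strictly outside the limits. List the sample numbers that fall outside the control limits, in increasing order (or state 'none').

Compare each point to [50.42, 56.62]: sample 1 = 47.14 < LCL; sample 2 = 47.09 < LCL; sample 8 = 57.11 > UCL.

1, 2, 8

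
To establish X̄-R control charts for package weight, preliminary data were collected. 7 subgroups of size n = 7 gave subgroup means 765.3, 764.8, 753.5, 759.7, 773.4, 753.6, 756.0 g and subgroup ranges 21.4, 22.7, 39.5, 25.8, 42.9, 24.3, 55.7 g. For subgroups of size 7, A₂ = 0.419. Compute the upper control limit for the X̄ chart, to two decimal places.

X̄̄ = (765.3 + 764.8 + 753.5 + 759.7 + 773.4 + 753.6 + 756.0) / 7 = 5326.3000 / 7 = 760.9000
R̄ = (21.4 + 22.7 + 39.5 + 25.8 + 42.9 + 24.3 + 55.7) / 7 = 232.3000 / 7 = 33.1857
UCL = X̄̄ + A₂·R̄ = 760.9000 + 0.419 × 33.1857 = 774.8048

774.80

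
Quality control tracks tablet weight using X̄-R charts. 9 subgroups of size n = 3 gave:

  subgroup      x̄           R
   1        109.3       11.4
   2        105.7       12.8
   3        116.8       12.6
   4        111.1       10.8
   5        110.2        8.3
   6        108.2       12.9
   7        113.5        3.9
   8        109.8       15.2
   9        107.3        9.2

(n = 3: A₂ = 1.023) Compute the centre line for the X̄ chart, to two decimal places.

110.21

X̄̄ = (109.3 + 105.7 + 116.8 + 111.1 + 110.2 + 108.2 + 113.5 + 109.8 + 107.3) / 9 = 991.9000 / 9 = 110.2111
CL = X̄̄ = 110.2111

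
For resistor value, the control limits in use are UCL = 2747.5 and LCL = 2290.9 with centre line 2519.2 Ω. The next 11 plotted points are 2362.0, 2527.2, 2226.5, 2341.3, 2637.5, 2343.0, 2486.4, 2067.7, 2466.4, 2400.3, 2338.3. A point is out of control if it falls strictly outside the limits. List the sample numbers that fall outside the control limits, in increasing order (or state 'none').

3, 8

Compare each point to [2290.9, 2747.5]: sample 3 = 2226.5 < LCL; sample 8 = 2067.7 < LCL.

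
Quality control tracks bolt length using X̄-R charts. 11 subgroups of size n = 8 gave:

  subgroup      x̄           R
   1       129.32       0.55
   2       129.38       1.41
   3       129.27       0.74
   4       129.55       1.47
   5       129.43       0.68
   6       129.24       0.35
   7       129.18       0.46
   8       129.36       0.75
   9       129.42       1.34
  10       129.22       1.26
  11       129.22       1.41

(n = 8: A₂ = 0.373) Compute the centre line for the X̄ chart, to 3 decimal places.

X̄̄ = (129.32 + 129.38 + 129.27 + 129.55 + 129.43 + 129.24 + 129.18 + 129.36 + 129.42 + 129.22 + 129.22) / 11 = 1422.5900 / 11 = 129.3264
CL = X̄̄ = 129.3264

129.326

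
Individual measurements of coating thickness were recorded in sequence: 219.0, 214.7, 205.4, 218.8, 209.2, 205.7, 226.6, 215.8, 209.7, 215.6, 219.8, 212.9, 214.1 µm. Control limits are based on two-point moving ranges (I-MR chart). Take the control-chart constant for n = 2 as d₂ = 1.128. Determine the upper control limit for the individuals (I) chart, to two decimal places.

235.71

X̄ = (219.0 + 214.7 + 205.4 + 218.8 + 209.2 + 205.7 + 226.6 + 215.8 + 209.7 + 215.6 + 219.8 + 212.9 + 214.1) / 13 = 214.4077
Moving ranges: 4.3, 9.3, 13.4, 9.6, 3.5, 20.9, 10.8, 6.1, 5.9, 4.2, 6.9, 1.2; M̄R̄ = 96.1000 / 12 = 8.0083
UCL = X̄ + 3·M̄R̄/d₂ = 214.4077 + 3 × 8.0083 / 1.128 = 235.7065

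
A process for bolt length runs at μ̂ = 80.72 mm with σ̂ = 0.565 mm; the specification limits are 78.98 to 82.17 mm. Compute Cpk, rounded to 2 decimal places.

0.86

Cpu = (USL − μ̂) / (3σ̂) = (82.17 − 80.72) / (3 × 0.565) = 0.8555; Cpl = (μ̂ − LSL) / (3σ̂) = (80.72 − 78.98) / (3 × 0.565) = 1.0265; Cpk = min(Cpu, Cpl) = 0.8555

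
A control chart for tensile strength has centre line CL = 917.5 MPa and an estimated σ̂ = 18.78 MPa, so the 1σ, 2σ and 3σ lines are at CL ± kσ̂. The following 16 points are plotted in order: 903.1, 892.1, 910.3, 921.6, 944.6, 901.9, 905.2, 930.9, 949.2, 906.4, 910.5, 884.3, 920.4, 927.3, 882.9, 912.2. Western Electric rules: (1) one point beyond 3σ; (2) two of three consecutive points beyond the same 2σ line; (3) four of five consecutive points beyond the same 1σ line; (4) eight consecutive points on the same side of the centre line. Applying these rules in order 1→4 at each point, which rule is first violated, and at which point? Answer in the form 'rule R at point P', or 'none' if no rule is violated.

none

Zone of each point (C = within 1σ̂, B = 1σ̂–2σ̂, A = 2σ̂–3σ̂, * = beyond 3σ̂; sign = side of CL): 1:-C, 2:-B, 3:-C, 4:+C, 5:+B, 6:-C, 7:-C, 8:+C, 9:+B, 10:-C, 11:-C, 12:-B, 13:+C, 14:+C, 15:-B, 16:-C
No rule fires across all 16 points.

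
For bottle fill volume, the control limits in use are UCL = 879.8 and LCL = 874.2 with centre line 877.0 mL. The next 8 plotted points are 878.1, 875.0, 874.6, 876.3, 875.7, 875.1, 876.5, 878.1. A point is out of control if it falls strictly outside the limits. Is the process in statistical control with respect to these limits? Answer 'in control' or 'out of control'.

in control

All 8 points lie within [874.2, 879.8].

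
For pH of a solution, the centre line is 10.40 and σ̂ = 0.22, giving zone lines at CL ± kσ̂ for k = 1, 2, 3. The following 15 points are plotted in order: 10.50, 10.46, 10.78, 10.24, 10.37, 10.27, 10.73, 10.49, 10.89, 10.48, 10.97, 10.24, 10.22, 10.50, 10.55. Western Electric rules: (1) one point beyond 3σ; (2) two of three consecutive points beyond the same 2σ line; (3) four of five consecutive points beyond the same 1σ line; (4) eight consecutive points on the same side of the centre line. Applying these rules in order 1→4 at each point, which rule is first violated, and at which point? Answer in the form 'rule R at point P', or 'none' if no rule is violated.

rule 2 at point 11

Zone of each point (C = within 1σ̂, B = 1σ̂–2σ̂, A = 2σ̂–3σ̂, * = beyond 3σ̂; sign = side of CL): 1:+C, 2:+C, 3:+B, 4:-C, 5:-C, 6:-C, 7:+B, 8:+C, 9:+A, 10:+C, 11:+A, 12:-C, 13:-C, 14:+C, 15:+C
Rule 2 (two of three consecutive points beyond the same 2σ limit) is satisfied at point 11.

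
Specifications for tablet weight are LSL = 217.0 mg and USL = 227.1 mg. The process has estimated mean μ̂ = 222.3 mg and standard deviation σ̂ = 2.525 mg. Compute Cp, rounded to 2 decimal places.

Cp = (USL − LSL) / (6σ̂) = (227.1 − 217.0) / (6 × 2.525) = 10.1000 / 15.1500 = 0.6667

0.67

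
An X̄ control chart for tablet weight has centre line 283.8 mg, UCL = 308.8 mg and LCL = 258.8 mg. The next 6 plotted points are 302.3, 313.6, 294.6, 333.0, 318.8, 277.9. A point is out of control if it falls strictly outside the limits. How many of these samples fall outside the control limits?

3

Compare each point to [258.8, 308.8]: sample 2 = 313.6 > UCL; sample 4 = 333.0 > UCL; sample 5 = 318.8 > UCL.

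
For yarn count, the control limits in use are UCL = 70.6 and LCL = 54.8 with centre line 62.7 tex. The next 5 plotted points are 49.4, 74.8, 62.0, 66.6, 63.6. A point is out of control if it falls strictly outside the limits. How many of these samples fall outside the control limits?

Compare each point to [54.8, 70.6]: sample 1 = 49.4 < LCL; sample 2 = 74.8 > UCL.

2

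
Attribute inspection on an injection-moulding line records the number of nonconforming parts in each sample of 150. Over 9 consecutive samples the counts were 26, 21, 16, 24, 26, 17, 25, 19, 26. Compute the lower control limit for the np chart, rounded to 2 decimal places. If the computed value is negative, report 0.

p̄ = Σdᵢ / (k·n) = 200 / (9 × 150) = 0.14815
LCL = np̄ − 3·√(np̄(1−p̄)) = 22.2222 − 3 × 4.3509 = 9.1696

9.17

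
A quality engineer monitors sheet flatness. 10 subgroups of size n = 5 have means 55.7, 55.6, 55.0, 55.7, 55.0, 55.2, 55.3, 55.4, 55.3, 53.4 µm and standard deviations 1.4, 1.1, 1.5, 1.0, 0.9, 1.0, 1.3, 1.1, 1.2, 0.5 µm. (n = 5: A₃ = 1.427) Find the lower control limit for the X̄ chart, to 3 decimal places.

53.590

X̄̄ = (55.7 + 55.6 + 55.0 + 55.7 + 55.0 + 55.2 + 55.3 + 55.4 + 55.3 + 53.4) / 10 = 55.1600
s̄ = (1.4 + 1.1 + 1.5 + 1.0 + 0.9 + 1.0 + 1.3 + 1.1 + 1.2 + 0.5) / 10 = 1.1000
LCL = X̄̄ − A₃·s̄ = 55.1600 − 1.427 × 1.1000 = 53.5903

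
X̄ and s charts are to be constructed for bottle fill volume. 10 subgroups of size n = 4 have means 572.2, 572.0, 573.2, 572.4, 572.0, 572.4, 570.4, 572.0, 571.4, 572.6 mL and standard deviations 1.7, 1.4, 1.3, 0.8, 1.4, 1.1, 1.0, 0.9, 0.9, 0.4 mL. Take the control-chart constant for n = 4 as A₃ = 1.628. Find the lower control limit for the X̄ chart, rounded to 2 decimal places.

X̄̄ = (572.2 + 572.0 + 573.2 + 572.4 + 572.0 + 572.4 + 570.4 + 572.0 + 571.4 + 572.6) / 10 = 572.0600
s̄ = (1.7 + 1.4 + 1.3 + 0.8 + 1.4 + 1.1 + 1.0 + 0.9 + 0.9 + 0.4) / 10 = 1.0900
LCL = X̄̄ − A₃·s̄ = 572.0600 − 1.628 × 1.0900 = 570.2855

570.29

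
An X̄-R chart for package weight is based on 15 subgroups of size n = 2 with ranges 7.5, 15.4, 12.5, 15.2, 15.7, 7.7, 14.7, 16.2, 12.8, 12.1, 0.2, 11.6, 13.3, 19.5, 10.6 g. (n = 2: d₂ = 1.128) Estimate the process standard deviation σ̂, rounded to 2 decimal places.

10.93

R̄ = (7.5 + 15.4 + 12.5 + 15.2 + 15.7 + 7.7 + 14.7 + 16.2 + 12.8 + 12.1 + 0.2 + 11.6 + 13.3 + 19.5 + 10.6) / 15 = 12.3333
σ̂ = R̄ / d₂ = 12.3333 / 1.128 = 10.9338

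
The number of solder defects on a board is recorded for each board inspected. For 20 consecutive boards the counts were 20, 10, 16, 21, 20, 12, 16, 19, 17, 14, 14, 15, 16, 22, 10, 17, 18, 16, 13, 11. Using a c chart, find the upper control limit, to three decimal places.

c̄ = (20 + 10 + 16 + 21 + 20 + 12 + 16 + 19 + 17 + 14 + 14 + 15 + 16 + 22 + 10 + 17 + 18 + 16 + 13 + 11) / 20 = 317 / 20 = 15.8500
UCL = c̄ + 3√c̄ = 15.8500 + 3 × √15.8500 = 15.8500 + 3 × 3.9812 = 27.7936

27.794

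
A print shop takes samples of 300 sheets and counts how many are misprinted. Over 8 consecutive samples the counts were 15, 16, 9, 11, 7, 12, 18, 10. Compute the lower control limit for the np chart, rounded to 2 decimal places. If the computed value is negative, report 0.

1.97

p̄ = Σdᵢ / (k·n) = 98 / (8 × 300) = 0.04083
LCL = np̄ − 3·√(np̄(1−p̄)) = 12.2500 − 3 × 3.4278 = 1.9666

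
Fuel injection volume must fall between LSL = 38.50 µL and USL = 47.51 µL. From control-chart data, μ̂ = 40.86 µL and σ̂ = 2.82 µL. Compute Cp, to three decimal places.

Cp = (USL − LSL) / (6σ̂) = (47.51 − 38.50) / (6 × 2.82) = 9.0100 / 16.9200 = 0.5325

0.533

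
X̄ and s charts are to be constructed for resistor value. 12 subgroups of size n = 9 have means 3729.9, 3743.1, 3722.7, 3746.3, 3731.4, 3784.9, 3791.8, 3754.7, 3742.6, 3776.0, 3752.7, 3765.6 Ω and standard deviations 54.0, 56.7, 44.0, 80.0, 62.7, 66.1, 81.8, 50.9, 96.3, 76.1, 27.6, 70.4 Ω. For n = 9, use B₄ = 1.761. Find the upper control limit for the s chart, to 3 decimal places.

112.499

s̄ = (54.0 + 56.7 + 44.0 + 80.0 + 62.7 + 66.1 + 81.8 + 50.9 + 96.3 + 76.1 + 27.6 + 70.4) / 12 = 63.8833
UCL_s = B₄·s̄ = 1.761 × 63.8833 = 112.4985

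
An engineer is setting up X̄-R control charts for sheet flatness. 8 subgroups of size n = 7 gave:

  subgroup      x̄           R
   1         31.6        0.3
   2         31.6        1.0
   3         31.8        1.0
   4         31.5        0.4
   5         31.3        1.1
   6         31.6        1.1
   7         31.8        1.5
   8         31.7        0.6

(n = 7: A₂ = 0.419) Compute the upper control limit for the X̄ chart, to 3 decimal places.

X̄̄ = (31.6 + 31.6 + 31.8 + 31.5 + 31.3 + 31.6 + 31.8 + 31.7) / 8 = 252.9000 / 8 = 31.6125
R̄ = (0.3 + 1.0 + 1.0 + 0.4 + 1.1 + 1.1 + 1.5 + 0.6) / 8 = 7.0000 / 8 = 0.8750
UCL = X̄̄ + A₂·R̄ = 31.6125 + 0.419 × 0.8750 = 31.9791

31.979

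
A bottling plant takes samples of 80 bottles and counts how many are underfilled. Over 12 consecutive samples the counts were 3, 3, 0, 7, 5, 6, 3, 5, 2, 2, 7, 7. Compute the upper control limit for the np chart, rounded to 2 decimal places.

p̄ = Σdᵢ / (k·n) = 50 / (12 × 80) = 0.05208
UCL = np̄ + 3·√(np̄(1−p̄)) = 4.1667 + 3 × √(4.1667×0.94792) = 4.1667 + 3 × 1.9874 = 10.1288

10.13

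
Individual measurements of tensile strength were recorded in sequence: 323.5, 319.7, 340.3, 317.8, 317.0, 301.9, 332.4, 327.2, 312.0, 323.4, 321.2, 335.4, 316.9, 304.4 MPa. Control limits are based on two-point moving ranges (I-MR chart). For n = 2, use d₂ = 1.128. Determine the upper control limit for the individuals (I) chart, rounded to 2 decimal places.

X̄ = (323.5 + 319.7 + 340.3 + 317.8 + 317.0 + 301.9 + 332.4 + 327.2 + 312.0 + 323.4 + 321.2 + 335.4 + 316.9 + 304.4) / 14 = 320.9357
Moving ranges: 3.8, 20.6, 22.5, 0.8, 15.1, 30.5, 5.2, 15.2, 11.4, 2.2, 14.2, 18.5, 12.5; M̄R̄ = 172.5000 / 13 = 13.2692
UCL = X̄ + 3·M̄R̄/d₂ = 320.9357 + 3 × 13.2692 / 1.128 = 356.2262

356.23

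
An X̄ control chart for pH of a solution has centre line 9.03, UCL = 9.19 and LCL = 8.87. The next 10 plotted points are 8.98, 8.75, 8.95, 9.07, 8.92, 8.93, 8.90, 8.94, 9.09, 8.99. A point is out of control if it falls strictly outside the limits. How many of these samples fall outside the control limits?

1

Compare each point to [8.87, 9.19]: sample 2 = 8.75 < LCL.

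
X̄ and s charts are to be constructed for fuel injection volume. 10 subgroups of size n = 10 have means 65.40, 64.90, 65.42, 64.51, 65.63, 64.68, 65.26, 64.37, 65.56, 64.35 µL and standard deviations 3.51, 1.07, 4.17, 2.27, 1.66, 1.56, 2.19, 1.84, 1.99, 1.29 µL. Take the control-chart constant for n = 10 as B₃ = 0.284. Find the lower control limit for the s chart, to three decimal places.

s̄ = (3.51 + 1.07 + 4.17 + 2.27 + 1.66 + 1.56 + 2.19 + 1.84 + 1.99 + 1.29) / 10 = 2.1550
LCL_s = B₃·s̄ = 0.284 × 2.1550 = 0.6120

0.612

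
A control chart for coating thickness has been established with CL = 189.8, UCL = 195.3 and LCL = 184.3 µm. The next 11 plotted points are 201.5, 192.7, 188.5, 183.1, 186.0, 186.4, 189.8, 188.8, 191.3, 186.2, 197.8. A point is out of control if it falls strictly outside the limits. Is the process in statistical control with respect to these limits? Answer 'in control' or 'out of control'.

Compare each point to [184.3, 195.3]: sample 1 = 201.5 > UCL; sample 4 = 183.1 < LCL; sample 11 = 197.8 > UCL.

out of control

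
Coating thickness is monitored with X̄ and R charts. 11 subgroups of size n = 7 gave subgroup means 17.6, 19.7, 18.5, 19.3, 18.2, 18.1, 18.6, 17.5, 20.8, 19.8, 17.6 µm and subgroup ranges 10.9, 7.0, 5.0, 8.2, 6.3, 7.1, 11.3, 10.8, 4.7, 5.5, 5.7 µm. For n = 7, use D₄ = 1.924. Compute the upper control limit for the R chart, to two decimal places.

14.43

R̄ = (10.9 + 7.0 + 5.0 + 8.2 + 6.3 + 7.1 + 11.3 + 10.8 + 4.7 + 5.5 + 5.7) / 11 = 82.5000 / 11 = 7.5000
UCL_R = D₄·R̄ = 1.924 × 7.5000 = 14.4300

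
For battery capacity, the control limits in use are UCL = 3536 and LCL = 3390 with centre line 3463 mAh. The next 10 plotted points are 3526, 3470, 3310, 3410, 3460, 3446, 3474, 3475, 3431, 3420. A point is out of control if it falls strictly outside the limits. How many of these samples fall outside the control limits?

Compare each point to [3390, 3536]: sample 3 = 3310 < LCL.

1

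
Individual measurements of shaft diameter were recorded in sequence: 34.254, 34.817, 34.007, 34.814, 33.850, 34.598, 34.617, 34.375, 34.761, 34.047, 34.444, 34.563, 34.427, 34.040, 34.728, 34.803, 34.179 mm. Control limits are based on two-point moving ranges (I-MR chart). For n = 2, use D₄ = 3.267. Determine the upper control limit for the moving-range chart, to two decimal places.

Moving ranges: 0.563, 0.810, 0.807, 0.964, 0.748, 0.019, 0.242, 0.386, 0.714, 0.397, 0.119, 0.136, 0.387, 0.688, 0.075, 0.624; M̄R̄ = 7.6790 / 16 = 0.4799
UCL_MR = D₄·M̄R̄ = 3.267 × 0.4799 = 1.5680

1.57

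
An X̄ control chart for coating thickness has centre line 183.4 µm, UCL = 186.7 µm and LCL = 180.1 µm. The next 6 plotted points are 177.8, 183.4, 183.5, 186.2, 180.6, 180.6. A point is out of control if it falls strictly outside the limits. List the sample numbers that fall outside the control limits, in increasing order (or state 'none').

Compare each point to [180.1, 186.7]: sample 1 = 177.8 < LCL.

1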